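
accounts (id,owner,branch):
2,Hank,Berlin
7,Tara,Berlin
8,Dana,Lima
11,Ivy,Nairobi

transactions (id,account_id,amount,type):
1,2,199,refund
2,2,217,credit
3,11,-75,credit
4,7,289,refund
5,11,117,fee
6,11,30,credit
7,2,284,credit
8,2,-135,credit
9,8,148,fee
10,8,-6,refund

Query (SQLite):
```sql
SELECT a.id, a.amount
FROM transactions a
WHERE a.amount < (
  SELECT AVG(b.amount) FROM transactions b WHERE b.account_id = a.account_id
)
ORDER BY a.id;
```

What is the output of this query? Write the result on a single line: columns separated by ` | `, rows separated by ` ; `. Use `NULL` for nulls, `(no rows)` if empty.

For each transactions row a, compute AVG(amount) over rows sharing a.account_id.
Keep row a if a.amount < that per-group AVG.
  account_id=2: AVG(amount) = 141.25
  account_id=7: AVG(amount) = 289.0
  account_id=8: AVG(amount) = 71.0
  account_id=11: AVG(amount) = 24.0

3 | -75 ; 8 | -135 ; 10 | -6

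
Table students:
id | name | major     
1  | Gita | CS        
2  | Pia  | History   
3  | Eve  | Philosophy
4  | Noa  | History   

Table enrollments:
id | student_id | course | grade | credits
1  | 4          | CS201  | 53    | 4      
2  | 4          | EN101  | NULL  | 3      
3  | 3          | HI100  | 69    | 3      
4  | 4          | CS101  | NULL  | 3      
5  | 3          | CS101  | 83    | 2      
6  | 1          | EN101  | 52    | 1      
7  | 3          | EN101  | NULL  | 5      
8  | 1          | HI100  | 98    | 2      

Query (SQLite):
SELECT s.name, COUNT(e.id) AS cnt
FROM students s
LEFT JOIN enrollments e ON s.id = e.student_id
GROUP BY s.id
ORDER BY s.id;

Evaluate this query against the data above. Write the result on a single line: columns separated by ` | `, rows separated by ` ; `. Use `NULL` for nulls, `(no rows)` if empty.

LEFT JOIN keeps every students row; unmatched ones get NULL for enrollments columns.
Group by students.id and compute COUNT(e.id). COUNT(col) of an all-NULL group is 0.
  1: ids {6, 8} → COUNT(e.id)=2
  2: ids {—} → COUNT(e.id)=0
  3: ids {3, 5, 7} → COUNT(e.id)=3
  4: ids {1, 2, 4} → COUNT(e.id)=3

Gita | 2 ; Pia | 0 ; Eve | 3 ; Noa | 3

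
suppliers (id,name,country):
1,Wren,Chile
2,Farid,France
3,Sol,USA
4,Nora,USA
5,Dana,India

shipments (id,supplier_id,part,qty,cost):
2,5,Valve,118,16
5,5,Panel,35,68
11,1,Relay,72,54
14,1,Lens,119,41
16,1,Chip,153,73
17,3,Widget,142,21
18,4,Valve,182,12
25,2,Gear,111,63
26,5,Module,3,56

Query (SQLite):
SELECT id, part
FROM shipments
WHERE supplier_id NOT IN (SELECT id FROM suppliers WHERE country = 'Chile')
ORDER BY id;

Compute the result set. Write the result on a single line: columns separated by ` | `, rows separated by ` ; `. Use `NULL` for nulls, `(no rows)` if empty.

Inner query: suppliers.id where country = 'Chile'.
Outer: keep shipments rows whose supplier_id is not in that set.
Inner query → {1}

2 | Valve ; 5 | Panel ; 17 | Widget ; 18 | Valve ; 25 | Gear ; 26 | Module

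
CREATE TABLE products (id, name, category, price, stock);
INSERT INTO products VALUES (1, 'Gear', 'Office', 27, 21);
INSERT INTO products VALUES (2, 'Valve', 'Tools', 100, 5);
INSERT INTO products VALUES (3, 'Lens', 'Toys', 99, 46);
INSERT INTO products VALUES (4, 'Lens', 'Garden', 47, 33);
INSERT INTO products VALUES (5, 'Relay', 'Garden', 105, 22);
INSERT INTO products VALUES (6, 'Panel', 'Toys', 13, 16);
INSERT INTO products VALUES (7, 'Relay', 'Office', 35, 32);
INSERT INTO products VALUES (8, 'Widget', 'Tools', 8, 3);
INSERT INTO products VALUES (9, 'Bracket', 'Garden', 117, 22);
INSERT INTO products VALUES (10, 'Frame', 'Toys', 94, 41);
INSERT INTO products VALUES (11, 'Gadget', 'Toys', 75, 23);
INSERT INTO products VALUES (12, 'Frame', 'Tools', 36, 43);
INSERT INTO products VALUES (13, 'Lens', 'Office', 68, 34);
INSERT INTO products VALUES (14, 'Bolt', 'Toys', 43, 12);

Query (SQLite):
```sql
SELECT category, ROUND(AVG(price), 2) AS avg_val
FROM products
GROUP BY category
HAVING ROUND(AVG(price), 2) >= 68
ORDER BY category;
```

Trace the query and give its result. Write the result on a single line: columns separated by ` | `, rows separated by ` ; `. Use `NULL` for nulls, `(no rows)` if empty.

Garden | 89.67

Partition products by category; compute ROUND(AVG(price), 2) within each group.
HAVING: keep groups where ROUND(AVG(price), 2) >= 68.
  Garden: ids {4, 5, 9} → ROUND(AVG(price), 2)=89.67
  Office: ids {1, 7, 13} → ROUND(AVG(price), 2)=43.33
  Tools: ids {2, 8, 12} → ROUND(AVG(price), 2)=48
  Toys: ids {3, 6, 10, 11, 14} → ROUND(AVG(price), 2)=64.8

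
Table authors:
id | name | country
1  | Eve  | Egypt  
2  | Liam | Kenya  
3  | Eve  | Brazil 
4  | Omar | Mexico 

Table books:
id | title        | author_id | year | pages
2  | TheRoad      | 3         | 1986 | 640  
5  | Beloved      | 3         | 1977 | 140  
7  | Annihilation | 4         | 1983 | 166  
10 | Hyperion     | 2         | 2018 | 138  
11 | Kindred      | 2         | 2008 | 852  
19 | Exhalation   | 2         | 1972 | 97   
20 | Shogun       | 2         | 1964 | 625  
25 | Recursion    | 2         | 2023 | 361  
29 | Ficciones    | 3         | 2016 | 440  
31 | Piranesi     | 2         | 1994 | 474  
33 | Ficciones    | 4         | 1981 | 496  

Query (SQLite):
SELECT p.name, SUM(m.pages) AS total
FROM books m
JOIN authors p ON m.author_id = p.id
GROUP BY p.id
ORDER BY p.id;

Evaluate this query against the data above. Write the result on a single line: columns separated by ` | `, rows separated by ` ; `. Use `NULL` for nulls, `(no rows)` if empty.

Join each books row to its authors via author_id.
Group joined rows by authors.id; compute SUM(m.pages) per group.
  2: ids {10, 11, 19, 20, 25, 31} → SUM(m.pages)=2547
  3: ids {2, 5, 29} → SUM(m.pages)=1220
  4: ids {7, 33} → SUM(m.pages)=662

Liam | 2547 ; Eve | 1220 ; Omar | 662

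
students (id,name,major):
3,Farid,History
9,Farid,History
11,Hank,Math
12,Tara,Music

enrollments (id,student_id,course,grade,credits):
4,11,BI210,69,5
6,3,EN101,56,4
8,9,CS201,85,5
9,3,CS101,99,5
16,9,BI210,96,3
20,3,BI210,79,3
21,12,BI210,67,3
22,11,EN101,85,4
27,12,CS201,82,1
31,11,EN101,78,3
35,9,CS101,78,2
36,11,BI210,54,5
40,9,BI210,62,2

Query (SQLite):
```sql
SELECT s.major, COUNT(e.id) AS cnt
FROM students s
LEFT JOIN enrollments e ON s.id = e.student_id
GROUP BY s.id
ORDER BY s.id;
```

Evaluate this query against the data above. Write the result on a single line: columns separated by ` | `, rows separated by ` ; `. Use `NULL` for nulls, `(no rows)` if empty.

LEFT JOIN keeps every students row; unmatched ones get NULL for enrollments columns.
Group by students.id and compute COUNT(e.id). COUNT(col) of an all-NULL group is 0.
  3: ids {6, 9, 20} → COUNT(e.id)=3
  9: ids {8, 16, 35, 40} → COUNT(e.id)=4
  11: ids {4, 22, 31, 36} → COUNT(e.id)=4
  12: ids {21, 27} → COUNT(e.id)=2

History | 3 ; History | 4 ; Math | 4 ; Music | 2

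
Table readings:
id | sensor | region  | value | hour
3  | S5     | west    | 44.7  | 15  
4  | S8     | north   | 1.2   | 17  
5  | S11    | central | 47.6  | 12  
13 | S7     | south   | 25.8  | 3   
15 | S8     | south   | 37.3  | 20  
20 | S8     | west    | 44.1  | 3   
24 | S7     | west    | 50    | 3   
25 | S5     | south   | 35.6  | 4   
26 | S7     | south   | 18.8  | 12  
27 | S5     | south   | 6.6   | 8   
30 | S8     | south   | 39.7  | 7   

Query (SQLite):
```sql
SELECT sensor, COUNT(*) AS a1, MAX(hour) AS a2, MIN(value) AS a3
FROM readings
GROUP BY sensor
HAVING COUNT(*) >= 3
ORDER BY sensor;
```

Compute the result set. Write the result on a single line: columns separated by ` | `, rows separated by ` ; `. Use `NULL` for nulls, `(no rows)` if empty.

S5 | 3 | 15 | 6.6 ; S7 | 3 | 12 | 18.8 ; S8 | 4 | 20 | 1.2

Group readings by sensor.
Per group compute: COUNT(*), MAX(hour), MIN(value).
HAVING: drop groups with fewer than 3 rows.
  S11: ids {5} → COUNT(*)=1, MAX(hour)=12, MIN(value)=47.6
  S5: ids {3, 25, 27} → COUNT(*)=3, MAX(hour)=15, MIN(value)=6.6
  S7: ids {13, 24, 26} → COUNT(*)=3, MAX(hour)=12, MIN(value)=18.8
  S8: ids {4, 15, 20, 30} → COUNT(*)=4, MAX(hour)=20, MIN(value)=1.2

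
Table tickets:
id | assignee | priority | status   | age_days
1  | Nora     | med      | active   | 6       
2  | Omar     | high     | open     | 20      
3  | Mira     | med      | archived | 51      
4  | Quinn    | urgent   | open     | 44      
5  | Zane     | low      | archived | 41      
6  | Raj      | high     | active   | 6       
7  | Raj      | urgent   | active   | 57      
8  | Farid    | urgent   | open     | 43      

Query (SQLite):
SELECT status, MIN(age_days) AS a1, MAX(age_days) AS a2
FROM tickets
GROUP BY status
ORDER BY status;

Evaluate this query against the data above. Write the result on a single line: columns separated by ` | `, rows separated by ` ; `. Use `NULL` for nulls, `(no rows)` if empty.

active | 6 | 57 ; archived | 41 | 51 ; open | 20 | 44

Group tickets by status.
Per group compute: MIN(age_days), MAX(age_days).
  active: ids {1, 6, 7} → MIN(age_days)=6, MAX(age_days)=57
  archived: ids {3, 5} → MIN(age_days)=41, MAX(age_days)=51
  open: ids {2, 4, 8} → MIN(age_days)=20, MAX(age_days)=44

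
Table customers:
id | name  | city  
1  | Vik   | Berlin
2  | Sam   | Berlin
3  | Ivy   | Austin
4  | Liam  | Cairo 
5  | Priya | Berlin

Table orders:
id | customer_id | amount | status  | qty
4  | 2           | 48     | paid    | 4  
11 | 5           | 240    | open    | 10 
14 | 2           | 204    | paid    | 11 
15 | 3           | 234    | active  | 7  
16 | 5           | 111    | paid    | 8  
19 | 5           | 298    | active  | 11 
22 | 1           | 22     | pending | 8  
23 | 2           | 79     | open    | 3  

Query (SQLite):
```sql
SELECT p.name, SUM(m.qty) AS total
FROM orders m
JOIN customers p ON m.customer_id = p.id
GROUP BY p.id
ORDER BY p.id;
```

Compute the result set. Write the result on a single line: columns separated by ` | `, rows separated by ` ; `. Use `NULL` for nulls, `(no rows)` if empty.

Join each orders row to its customers via customer_id.
Group joined rows by customers.id; compute SUM(m.qty) per group.
  1: ids {22} → SUM(m.qty)=8
  2: ids {4, 14, 23} → SUM(m.qty)=18
  3: ids {15} → SUM(m.qty)=7
  5: ids {11, 16, 19} → SUM(m.qty)=29

Vik | 8 ; Sam | 18 ; Ivy | 7 ; Priya | 29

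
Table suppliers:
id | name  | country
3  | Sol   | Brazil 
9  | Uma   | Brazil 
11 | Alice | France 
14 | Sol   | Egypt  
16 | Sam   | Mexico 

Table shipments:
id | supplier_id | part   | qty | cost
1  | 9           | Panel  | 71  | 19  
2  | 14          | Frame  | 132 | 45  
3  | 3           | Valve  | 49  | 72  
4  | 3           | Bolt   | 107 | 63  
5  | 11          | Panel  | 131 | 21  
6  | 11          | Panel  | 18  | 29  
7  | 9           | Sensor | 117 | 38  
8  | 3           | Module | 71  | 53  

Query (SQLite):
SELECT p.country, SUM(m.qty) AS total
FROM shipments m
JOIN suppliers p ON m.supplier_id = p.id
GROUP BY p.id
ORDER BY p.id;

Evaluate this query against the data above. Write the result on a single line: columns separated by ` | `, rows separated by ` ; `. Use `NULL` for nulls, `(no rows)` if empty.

Join each shipments row to its suppliers via supplier_id.
Group joined rows by suppliers.id; compute SUM(m.qty) per group.
  3: ids {3, 4, 8} → SUM(m.qty)=227
  9: ids {1, 7} → SUM(m.qty)=188
  11: ids {5, 6} → SUM(m.qty)=149
  14: ids {2} → SUM(m.qty)=132

Brazil | 227 ; Brazil | 188 ; France | 149 ; Egypt | 132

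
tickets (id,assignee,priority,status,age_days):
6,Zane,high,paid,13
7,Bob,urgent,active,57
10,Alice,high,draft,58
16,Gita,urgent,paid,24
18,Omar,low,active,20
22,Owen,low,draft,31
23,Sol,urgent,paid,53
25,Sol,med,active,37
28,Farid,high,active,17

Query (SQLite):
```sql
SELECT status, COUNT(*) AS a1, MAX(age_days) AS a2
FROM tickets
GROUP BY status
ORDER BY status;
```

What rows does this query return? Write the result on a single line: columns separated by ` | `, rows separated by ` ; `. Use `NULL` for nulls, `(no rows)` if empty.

Group tickets by status.
Per group compute: COUNT(*), MAX(age_days).
  active: ids {7, 18, 25, 28} → COUNT(*)=4, MAX(age_days)=57
  draft: ids {10, 22} → COUNT(*)=2, MAX(age_days)=58
  paid: ids {6, 16, 23} → COUNT(*)=3, MAX(age_days)=53

active | 4 | 57 ; draft | 2 | 58 ; paid | 3 | 53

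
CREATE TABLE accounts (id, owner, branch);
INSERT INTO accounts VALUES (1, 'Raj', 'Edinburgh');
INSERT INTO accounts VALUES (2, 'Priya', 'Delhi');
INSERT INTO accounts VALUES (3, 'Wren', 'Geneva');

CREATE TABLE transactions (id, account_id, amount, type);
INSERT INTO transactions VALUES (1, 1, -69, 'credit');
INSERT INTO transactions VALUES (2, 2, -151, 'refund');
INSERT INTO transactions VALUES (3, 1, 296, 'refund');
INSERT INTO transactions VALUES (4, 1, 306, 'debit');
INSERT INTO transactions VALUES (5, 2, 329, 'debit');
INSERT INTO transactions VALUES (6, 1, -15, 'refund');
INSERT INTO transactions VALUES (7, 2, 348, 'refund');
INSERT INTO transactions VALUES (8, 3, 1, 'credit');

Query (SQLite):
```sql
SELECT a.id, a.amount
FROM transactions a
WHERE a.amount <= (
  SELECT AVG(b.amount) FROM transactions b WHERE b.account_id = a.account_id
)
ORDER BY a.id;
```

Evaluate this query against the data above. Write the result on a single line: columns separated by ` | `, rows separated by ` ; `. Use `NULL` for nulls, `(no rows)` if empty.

For each transactions row a, compute AVG(amount) over rows sharing a.account_id.
Keep row a if a.amount <= that per-group AVG.
  account_id=1: AVG(amount) = 129.5
  account_id=2: AVG(amount) = 175.333333
  account_id=3: AVG(amount) = 1.0

1 | -69 ; 2 | -151 ; 6 | -15 ; 8 | 1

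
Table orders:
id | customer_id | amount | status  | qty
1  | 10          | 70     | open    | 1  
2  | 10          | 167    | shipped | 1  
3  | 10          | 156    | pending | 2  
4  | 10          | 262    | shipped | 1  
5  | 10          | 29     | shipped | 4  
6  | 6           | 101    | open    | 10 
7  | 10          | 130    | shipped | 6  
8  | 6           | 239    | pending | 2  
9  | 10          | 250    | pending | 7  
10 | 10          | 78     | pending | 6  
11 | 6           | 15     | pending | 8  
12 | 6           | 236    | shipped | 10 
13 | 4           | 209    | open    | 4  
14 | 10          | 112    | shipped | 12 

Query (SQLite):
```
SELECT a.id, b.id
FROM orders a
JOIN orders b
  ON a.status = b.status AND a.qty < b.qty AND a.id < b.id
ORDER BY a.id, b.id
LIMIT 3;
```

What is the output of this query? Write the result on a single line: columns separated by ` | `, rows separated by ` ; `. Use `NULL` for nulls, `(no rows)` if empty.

Pairs (a,b) with same status, a.qty < b.qty, a.id < b.id.
status groups: open:{1,6,13} pending:{3,8,9,10,11} shipped:{2,4,5,7,12,14}
Ordered by (a.id, b.id); first 3.

1 | 6 ; 1 | 13 ; 2 | 5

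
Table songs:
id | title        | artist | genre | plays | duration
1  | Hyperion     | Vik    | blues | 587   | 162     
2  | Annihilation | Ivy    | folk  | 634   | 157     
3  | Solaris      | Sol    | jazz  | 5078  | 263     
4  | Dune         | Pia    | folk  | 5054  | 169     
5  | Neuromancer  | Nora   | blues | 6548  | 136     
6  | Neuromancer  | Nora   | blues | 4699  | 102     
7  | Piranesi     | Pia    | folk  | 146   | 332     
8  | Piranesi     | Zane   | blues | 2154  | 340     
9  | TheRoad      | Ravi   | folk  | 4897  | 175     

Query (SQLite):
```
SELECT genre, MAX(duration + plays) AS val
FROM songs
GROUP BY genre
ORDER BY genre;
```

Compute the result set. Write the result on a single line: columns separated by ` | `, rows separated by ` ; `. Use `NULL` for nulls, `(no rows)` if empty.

For each row compute duration + plays.
Group by genre; take MAX of the expression per group.
  blues: ids {1, 5, 6, 8} → MAX(duration + plays)=6684
  folk: ids {2, 4, 7, 9} → MAX(duration + plays)=5223
  jazz: ids {3} → MAX(duration + plays)=5341

blues | 6684 ; folk | 5223 ; jazz | 5341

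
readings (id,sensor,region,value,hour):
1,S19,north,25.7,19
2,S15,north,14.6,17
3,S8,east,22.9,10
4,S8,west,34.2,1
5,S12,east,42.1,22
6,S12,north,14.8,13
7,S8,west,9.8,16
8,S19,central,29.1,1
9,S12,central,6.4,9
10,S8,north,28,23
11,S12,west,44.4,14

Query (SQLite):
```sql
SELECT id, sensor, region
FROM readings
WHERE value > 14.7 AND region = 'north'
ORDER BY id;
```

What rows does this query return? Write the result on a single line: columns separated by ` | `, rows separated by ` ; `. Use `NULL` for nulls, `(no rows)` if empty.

1 | S19 | north ; 6 | S12 | north ; 10 | S8 | north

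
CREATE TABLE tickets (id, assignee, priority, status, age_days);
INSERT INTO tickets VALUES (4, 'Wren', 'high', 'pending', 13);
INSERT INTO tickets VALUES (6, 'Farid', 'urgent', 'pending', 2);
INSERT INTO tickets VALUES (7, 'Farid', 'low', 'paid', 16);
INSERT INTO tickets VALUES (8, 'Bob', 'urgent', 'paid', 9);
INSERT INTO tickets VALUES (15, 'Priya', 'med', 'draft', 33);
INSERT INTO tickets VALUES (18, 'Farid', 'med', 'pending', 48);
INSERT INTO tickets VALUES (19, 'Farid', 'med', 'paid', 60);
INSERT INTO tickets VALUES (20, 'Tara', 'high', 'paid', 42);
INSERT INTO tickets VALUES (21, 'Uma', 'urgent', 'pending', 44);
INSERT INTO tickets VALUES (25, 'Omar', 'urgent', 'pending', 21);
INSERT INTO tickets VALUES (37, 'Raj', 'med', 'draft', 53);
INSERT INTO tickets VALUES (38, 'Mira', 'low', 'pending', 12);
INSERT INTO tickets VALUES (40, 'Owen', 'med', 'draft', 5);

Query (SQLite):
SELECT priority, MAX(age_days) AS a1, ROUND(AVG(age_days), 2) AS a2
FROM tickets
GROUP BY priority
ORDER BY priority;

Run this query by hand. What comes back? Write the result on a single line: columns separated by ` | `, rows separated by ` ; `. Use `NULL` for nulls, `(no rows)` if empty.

Group tickets by priority.
Per group compute: MAX(age_days), ROUND(AVG(age_days), 2).
  high: ids {4, 20} → MAX(age_days)=42, ROUND(AVG(age_days), 2)=27.5
  low: ids {7, 38} → MAX(age_days)=16, ROUND(AVG(age_days), 2)=14
  med: ids {15, 18, 19, 37, 40} → MAX(age_days)=60, ROUND(AVG(age_days), 2)=39.8
  urgent: ids {6, 8, 21, 25} → MAX(age_days)=44, ROUND(AVG(age_days), 2)=19

high | 42 | 27.5 ; low | 16 | 14 ; med | 60 | 39.8 ; urgent | 44 | 19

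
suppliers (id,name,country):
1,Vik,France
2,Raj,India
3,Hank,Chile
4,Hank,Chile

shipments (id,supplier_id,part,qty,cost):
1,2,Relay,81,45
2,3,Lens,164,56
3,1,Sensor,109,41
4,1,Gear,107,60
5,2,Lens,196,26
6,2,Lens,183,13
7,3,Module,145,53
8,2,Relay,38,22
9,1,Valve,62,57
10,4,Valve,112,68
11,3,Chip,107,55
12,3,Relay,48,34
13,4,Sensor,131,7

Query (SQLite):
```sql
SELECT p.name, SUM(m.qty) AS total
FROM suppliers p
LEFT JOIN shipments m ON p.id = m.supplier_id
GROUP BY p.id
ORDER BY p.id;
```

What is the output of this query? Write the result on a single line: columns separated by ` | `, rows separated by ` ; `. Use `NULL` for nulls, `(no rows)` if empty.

Vik | 278 ; Raj | 498 ; Hank | 464 ; Hank | 243

LEFT JOIN keeps every suppliers row; unmatched ones get NULL for shipments columns.
Group by suppliers.id and compute SUM(m.qty). SUM over an all-NULL group is NULL.
  1: ids {3, 4, 9} → SUM(m.qty)=278
  2: ids {1, 5, 6, 8} → SUM(m.qty)=498
  3: ids {2, 7, 11, 12} → SUM(m.qty)=464
  4: ids {10, 13} → SUM(m.qty)=243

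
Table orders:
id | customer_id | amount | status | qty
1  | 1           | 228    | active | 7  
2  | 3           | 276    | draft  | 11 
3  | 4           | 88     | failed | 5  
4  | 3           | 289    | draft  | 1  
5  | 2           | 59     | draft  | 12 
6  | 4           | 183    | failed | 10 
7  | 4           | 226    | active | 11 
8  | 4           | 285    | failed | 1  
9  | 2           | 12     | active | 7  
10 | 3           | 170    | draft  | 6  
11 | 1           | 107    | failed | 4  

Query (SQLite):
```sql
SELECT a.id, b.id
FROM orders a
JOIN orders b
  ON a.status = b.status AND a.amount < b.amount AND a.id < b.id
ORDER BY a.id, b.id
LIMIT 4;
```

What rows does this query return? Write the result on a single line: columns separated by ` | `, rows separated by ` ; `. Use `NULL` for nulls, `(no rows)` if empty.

Pairs (a,b) with same status, a.amount < b.amount, a.id < b.id.
status groups: active:{1,7,9} draft:{2,4,5,10} failed:{3,6,8,11}
Ordered by (a.id, b.id); first 4.

2 | 4 ; 3 | 6 ; 3 | 8 ; 3 | 11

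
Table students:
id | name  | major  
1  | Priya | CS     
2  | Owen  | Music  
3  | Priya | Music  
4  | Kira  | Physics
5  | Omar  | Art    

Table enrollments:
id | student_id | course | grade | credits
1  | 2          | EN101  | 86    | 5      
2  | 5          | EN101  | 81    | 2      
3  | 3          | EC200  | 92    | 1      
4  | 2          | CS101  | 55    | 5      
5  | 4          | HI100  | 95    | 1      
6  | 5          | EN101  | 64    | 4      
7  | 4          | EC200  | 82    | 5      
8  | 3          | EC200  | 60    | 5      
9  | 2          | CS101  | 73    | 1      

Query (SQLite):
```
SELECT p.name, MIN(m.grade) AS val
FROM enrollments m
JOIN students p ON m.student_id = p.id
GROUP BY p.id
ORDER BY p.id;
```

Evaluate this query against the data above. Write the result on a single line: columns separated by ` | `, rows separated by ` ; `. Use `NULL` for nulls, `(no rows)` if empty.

Owen | 55 ; Priya | 60 ; Kira | 82 ; Omar | 64

Join each enrollments row to its students via student_id.
Group joined rows by students.id; compute MIN(m.grade) per group.
  2: ids {1, 4, 9} → MIN(m.grade)=55
  3: ids {3, 8} → MIN(m.grade)=60
  4: ids {5, 7} → MIN(m.grade)=82
  5: ids {2, 6} → MIN(m.grade)=64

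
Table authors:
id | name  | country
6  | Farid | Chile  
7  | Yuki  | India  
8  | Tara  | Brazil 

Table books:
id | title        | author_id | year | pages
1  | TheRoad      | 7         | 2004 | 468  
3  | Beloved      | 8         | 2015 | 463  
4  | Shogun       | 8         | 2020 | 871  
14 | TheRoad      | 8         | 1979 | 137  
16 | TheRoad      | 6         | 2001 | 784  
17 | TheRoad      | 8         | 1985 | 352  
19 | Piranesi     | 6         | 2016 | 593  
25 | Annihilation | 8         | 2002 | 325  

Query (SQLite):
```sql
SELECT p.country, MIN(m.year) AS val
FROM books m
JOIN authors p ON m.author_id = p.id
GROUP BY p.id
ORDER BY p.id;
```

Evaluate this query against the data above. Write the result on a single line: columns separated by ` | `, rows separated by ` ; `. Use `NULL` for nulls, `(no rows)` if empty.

Join each books row to its authors via author_id.
Group joined rows by authors.id; compute MIN(m.year) per group.
  6: ids {16, 19} → MIN(m.year)=2001
  7: ids {1} → MIN(m.year)=2004
  8: ids {3, 4, 14, 17, 25} → MIN(m.year)=1979

Chile | 2001 ; India | 2004 ; Brazil | 1979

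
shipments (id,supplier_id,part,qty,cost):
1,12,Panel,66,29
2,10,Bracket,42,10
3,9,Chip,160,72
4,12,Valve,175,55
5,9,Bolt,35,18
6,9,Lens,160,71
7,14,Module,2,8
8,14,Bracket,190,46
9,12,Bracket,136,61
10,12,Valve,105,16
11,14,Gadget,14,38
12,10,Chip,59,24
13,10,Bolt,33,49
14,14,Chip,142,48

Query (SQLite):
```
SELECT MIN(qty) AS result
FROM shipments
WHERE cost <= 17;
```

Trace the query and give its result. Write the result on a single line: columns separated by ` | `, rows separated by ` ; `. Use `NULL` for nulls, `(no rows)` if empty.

2

Rows where cost <= 17 → qty values: [42, 2, 105].
MIN of non-NULL values = 2.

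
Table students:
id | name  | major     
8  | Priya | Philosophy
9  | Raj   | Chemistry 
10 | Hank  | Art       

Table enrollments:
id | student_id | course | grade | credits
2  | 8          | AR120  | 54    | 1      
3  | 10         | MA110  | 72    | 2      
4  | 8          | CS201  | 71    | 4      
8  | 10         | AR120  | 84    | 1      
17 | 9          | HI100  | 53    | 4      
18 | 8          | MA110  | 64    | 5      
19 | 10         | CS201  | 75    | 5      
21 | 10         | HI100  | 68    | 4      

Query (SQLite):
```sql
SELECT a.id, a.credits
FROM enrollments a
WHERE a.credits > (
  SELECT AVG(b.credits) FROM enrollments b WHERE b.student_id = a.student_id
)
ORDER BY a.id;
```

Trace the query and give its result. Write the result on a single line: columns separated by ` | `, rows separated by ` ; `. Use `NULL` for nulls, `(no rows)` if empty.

4 | 4 ; 18 | 5 ; 19 | 5 ; 21 | 4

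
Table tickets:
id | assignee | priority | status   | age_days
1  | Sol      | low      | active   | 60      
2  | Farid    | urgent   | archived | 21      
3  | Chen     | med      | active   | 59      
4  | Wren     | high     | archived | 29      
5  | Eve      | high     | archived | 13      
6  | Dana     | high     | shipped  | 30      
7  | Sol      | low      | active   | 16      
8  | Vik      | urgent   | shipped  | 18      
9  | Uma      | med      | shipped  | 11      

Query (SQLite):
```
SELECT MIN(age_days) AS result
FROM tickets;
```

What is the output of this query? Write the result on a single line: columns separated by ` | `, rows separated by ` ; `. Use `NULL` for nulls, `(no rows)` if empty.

All age_days values: [60, 21, 59, 29, 13, 30, 16, 18, 11].
MIN of non-NULL values = 11.

11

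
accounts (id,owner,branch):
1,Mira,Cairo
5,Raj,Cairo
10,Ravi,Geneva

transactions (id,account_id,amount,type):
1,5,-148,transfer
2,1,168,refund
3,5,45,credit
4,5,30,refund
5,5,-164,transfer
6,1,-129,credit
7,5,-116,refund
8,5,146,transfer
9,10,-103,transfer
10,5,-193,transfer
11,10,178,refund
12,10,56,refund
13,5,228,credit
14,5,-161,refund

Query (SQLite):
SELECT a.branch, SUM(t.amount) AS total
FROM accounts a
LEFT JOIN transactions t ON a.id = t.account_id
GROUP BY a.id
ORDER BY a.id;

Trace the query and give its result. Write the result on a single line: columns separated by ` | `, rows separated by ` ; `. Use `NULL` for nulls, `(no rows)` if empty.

Cairo | 39 ; Cairo | -333 ; Geneva | 131

LEFT JOIN keeps every accounts row; unmatched ones get NULL for transactions columns.
Group by accounts.id and compute SUM(t.amount). SUM over an all-NULL group is NULL.
  1: ids {2, 6} → SUM(t.amount)=39
  5: ids {1, 3, 4, 5, 7, 8, 10, 13, 14} → SUM(t.amount)=-333
  10: ids {9, 11, 12} → SUM(t.amount)=131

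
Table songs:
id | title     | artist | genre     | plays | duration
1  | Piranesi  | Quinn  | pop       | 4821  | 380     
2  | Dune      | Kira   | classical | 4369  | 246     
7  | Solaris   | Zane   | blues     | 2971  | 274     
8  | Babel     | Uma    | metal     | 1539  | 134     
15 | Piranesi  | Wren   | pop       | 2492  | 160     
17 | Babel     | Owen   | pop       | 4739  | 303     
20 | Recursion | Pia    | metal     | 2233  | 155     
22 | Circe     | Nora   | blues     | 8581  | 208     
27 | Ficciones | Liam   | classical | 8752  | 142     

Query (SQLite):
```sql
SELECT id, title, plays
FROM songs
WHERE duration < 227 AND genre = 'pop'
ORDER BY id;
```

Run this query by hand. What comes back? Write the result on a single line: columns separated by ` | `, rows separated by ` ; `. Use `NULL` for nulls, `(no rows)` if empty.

15 | Piranesi | 2492

duration < 227: ids {8, 15, 20, 22, 27}
genre = 'pop': ids {1, 15, 17}
Combine with AND.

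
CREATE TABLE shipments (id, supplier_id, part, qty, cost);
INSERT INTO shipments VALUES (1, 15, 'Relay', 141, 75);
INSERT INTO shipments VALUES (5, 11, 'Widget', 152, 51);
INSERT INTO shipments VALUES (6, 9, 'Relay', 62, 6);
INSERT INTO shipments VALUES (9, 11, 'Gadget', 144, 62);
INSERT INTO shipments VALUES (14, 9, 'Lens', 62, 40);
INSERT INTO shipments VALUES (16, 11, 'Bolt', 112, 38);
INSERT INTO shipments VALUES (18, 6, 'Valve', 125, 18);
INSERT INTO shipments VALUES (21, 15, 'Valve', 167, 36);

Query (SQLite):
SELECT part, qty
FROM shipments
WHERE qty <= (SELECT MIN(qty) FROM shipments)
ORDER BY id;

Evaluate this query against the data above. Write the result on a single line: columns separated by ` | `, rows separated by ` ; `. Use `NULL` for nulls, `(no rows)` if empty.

Relay | 62 ; Lens | 62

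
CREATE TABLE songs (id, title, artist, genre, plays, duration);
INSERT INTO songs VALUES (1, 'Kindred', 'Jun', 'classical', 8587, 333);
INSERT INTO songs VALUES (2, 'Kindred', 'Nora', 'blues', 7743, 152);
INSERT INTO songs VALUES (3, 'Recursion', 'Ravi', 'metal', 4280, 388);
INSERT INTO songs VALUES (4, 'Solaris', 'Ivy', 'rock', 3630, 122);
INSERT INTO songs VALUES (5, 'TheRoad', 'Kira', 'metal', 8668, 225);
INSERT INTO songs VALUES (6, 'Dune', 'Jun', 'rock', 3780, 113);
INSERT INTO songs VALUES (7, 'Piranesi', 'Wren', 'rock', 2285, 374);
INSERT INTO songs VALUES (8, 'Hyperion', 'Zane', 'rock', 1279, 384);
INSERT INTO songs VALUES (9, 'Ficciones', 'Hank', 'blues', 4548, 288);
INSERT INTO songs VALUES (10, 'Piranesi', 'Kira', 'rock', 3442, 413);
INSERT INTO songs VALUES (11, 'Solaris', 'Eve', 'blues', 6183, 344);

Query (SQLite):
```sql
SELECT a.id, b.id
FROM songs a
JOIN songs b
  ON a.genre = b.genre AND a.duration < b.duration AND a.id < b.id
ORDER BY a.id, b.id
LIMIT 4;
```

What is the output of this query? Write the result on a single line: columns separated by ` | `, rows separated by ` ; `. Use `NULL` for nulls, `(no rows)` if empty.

Pairs (a,b) with same genre, a.duration < b.duration, a.id < b.id.
genre groups: blues:{2,9,11} classical:{1} metal:{3,5} rock:{4,6,7,8,10}
Ordered by (a.id, b.id); first 4.

2 | 9 ; 2 | 11 ; 4 | 7 ; 4 | 8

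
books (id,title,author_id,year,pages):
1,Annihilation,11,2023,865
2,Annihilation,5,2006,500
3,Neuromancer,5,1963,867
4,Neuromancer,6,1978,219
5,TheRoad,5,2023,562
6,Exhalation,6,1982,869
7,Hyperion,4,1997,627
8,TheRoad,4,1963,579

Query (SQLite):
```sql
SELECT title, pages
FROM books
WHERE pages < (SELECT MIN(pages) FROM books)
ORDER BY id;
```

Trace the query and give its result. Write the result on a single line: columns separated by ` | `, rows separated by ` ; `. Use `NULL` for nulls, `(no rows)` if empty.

(no rows)

Scalar subquery: MIN(pages) over all books rows = 219.
Keep rows where pages < that value.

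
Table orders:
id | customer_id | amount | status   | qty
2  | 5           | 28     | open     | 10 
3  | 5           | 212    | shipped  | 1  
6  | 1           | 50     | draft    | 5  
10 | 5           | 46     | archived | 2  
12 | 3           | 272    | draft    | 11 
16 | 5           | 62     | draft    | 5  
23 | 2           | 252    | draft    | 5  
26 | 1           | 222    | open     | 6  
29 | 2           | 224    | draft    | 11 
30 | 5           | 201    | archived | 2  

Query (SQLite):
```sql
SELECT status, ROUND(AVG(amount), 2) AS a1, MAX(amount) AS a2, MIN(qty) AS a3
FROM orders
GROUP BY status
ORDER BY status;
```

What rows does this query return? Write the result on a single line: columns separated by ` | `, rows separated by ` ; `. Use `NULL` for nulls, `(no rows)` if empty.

Group orders by status.
Per group compute: ROUND(AVG(amount), 2), MAX(amount), MIN(qty).
  archived: ids {10, 30} → ROUND(AVG(amount), 2)=123.5, MAX(amount)=201, MIN(qty)=2
  draft: ids {6, 12, 16, 23, 29} → ROUND(AVG(amount), 2)=172, MAX(amount)=272, MIN(qty)=5
  open: ids {2, 26} → ROUND(AVG(amount), 2)=125, MAX(amount)=222, MIN(qty)=6
  shipped: ids {3} → ROUND(AVG(amount), 2)=212, MAX(amount)=212, MIN(qty)=1

archived | 123.5 | 201 | 2 ; draft | 172 | 272 | 5 ; open | 125 | 222 | 6 ; shipped | 212 | 212 | 1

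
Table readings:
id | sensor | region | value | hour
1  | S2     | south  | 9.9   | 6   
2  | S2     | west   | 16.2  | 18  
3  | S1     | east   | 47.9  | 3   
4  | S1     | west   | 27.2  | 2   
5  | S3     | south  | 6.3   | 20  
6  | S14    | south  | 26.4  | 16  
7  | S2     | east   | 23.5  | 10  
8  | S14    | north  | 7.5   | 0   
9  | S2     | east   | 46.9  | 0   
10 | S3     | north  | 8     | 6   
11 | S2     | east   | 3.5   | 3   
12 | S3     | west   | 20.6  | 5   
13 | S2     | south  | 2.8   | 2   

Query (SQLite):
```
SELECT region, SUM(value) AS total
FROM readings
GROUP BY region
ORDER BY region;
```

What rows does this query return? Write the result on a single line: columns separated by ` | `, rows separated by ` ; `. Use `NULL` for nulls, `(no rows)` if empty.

east | 121.8 ; north | 15.5 ; south | 45.4 ; west | 64

Partition readings by region; compute SUM(value) within each group.
  east: ids {3, 7, 9, 11} → SUM(value)=121.8
  north: ids {8, 10} → SUM(value)=15.5
  south: ids {1, 5, 6, 13} → SUM(value)=45.4
  west: ids {2, 4, 12} → SUM(value)=64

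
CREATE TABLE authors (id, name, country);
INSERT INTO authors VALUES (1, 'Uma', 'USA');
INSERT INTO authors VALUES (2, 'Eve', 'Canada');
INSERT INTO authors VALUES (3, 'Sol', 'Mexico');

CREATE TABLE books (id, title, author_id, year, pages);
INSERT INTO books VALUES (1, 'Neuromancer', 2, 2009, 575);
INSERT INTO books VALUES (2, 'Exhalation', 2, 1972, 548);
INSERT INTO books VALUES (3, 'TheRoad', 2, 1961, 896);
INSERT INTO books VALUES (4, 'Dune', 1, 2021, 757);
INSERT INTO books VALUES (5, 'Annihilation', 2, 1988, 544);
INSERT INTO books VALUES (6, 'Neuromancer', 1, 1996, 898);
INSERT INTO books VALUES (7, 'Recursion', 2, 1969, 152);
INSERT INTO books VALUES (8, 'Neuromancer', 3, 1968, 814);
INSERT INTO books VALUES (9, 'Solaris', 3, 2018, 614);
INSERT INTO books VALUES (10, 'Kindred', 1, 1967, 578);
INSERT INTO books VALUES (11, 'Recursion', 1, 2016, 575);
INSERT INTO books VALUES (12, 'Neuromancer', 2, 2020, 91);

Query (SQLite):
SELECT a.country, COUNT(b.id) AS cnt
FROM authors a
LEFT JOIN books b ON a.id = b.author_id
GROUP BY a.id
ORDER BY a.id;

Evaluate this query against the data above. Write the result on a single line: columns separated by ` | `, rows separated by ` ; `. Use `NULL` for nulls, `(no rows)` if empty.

USA | 4 ; Canada | 6 ; Mexico | 2

LEFT JOIN keeps every authors row; unmatched ones get NULL for books columns.
Group by authors.id and compute COUNT(b.id). COUNT(col) of an all-NULL group is 0.
  1: ids {4, 6, 10, 11} → COUNT(b.id)=4
  2: ids {1, 2, 3, 5, 7, 12} → COUNT(b.id)=6
  3: ids {8, 9} → COUNT(b.id)=2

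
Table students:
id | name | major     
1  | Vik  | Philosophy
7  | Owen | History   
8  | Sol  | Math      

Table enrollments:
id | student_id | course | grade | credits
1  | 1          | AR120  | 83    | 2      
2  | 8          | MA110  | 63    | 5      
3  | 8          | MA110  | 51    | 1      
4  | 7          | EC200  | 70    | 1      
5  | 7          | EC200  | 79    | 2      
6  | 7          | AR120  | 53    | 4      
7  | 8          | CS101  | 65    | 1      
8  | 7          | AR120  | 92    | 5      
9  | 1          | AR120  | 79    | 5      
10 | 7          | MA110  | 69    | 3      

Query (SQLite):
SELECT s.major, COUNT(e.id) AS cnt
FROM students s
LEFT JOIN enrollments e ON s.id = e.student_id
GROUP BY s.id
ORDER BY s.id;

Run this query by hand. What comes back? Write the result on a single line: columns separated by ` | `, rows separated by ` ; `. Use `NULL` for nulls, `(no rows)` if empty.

LEFT JOIN keeps every students row; unmatched ones get NULL for enrollments columns.
Group by students.id and compute COUNT(e.id). COUNT(col) of an all-NULL group is 0.
  1: ids {1, 9} → COUNT(e.id)=2
  7: ids {4, 5, 6, 8, 10} → COUNT(e.id)=5
  8: ids {2, 3, 7} → COUNT(e.id)=3

Philosophy | 2 ; History | 5 ; Math | 3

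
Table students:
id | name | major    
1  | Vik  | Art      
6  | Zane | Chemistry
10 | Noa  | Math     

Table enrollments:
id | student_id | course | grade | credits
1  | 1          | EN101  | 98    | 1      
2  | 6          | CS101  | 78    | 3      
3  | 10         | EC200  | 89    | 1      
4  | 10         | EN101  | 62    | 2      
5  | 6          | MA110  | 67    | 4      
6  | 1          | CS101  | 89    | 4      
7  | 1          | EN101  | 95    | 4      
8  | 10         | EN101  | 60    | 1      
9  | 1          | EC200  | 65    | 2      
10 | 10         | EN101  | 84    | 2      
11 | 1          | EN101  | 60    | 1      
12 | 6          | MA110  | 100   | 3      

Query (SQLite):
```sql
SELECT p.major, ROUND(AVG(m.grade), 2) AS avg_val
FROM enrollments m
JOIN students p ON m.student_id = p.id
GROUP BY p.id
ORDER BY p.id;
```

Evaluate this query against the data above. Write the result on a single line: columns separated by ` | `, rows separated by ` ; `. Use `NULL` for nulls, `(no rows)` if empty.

Art | 81.4 ; Chemistry | 81.67 ; Math | 73.75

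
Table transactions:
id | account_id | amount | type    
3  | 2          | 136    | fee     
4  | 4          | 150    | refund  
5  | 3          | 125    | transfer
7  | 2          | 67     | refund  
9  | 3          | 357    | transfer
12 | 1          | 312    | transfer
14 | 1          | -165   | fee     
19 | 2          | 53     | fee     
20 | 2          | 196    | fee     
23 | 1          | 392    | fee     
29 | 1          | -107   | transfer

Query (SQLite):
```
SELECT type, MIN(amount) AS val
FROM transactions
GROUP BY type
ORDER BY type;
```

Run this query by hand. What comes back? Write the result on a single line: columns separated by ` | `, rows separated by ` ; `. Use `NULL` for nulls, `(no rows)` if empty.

Partition transactions by type; compute MIN(amount) within each group.
  fee: ids {3, 14, 19, 20, 23} → MIN(amount)=-165
  refund: ids {4, 7} → MIN(amount)=67
  transfer: ids {5, 9, 12, 29} → MIN(amount)=-107

fee | -165 ; refund | 67 ; transfer | -107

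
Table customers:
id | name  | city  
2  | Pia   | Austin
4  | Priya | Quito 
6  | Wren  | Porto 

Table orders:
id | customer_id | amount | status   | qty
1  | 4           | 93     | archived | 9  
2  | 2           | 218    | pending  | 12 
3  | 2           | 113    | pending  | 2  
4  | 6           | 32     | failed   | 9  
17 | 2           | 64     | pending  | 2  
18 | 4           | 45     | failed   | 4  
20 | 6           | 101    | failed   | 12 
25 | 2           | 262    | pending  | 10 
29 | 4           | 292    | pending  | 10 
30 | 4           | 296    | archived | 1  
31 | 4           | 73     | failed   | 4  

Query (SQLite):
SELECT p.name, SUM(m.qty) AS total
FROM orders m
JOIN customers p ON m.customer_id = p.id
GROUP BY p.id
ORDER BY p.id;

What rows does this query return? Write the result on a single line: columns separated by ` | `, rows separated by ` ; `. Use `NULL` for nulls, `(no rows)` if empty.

Pia | 26 ; Priya | 28 ; Wren | 21

Join each orders row to its customers via customer_id.
Group joined rows by customers.id; compute SUM(m.qty) per group.
  2: ids {2, 3, 17, 25} → SUM(m.qty)=26
  4: ids {1, 18, 29, 30, 31} → SUM(m.qty)=28
  6: ids {4, 20} → SUM(m.qty)=21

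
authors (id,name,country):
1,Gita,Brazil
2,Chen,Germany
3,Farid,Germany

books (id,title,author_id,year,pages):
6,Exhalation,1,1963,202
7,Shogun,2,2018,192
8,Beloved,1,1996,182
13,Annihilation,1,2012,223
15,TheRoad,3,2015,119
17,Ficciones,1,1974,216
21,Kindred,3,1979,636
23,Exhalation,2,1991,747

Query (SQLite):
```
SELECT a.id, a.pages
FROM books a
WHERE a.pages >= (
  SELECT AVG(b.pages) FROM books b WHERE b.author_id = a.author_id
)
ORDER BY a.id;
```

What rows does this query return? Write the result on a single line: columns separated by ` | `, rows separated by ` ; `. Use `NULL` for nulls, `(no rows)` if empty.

13 | 223 ; 17 | 216 ; 21 | 636 ; 23 | 747

For each books row a, compute AVG(pages) over rows sharing a.author_id.
Keep row a if a.pages >= that per-group AVG.
  author_id=1: AVG(pages) = 205.75
  author_id=2: AVG(pages) = 469.5
  author_id=3: AVG(pages) = 377.5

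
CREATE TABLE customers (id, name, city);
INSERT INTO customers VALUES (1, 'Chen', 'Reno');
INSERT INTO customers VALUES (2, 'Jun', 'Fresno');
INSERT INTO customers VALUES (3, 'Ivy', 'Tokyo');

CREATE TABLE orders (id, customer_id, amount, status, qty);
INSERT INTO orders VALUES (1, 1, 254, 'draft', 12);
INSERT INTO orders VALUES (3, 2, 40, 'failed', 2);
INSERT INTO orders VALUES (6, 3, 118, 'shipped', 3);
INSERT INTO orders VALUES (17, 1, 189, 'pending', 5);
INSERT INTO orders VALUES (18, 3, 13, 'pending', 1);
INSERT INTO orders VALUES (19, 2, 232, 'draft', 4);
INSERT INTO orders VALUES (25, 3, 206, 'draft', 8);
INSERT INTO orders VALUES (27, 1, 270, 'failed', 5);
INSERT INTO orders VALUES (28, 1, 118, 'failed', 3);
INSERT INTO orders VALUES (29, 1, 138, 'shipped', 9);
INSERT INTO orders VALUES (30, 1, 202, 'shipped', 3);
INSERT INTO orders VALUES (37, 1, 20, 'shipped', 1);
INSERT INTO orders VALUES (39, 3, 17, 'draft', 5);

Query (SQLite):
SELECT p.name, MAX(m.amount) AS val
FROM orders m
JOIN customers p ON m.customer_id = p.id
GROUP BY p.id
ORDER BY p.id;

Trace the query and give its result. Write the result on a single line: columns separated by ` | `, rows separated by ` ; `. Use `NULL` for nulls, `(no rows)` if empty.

Chen | 270 ; Jun | 232 ; Ivy | 206

Join each orders row to its customers via customer_id.
Group joined rows by customers.id; compute MAX(m.amount) per group.
  1: ids {1, 17, 27, 28, 29, 30, 37} → MAX(m.amount)=270
  2: ids {3, 19} → MAX(m.amount)=232
  3: ids {6, 18, 25, 39} → MAX(m.amount)=206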